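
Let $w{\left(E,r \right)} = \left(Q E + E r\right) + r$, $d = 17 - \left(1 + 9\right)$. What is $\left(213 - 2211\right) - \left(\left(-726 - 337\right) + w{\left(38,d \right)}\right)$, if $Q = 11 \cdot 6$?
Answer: $-3716$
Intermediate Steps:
$Q = 66$
$d = 7$ ($d = 17 - 10 = 7$)
$w{\left(E,r \right)} = r + 66 E + E r$ ($w{\left(E,r \right)} = \left(66 E + E r\right) + r = r + 66 E + E r$)
$\left(213 - 2211\right) - \left(\left(-726 - 337\right) + w{\left(38,d \right)}\right) = \left(213 - 2211\right) - \left(\left(-726 - 337\right) + \left(7 + 66 \cdot 38 + 38 \cdot 7\right)\right) = -1998 - \left(-1063 + \left(7 + 2508 + 266\right)\right) = -1998 - \left(-1063 + 2781\right) = -1998 - 1718 = -3716$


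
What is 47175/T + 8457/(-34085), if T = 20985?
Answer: 95365982/47684915 ≈ 1.9999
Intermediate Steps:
47175/T + 8457/(-34085) = 47175/20985 + 8457/(-34085) = 47175*(1/20985) + 8457*(-1/34085) = 3145/1399 - 8457/34085 = 95365982/47684915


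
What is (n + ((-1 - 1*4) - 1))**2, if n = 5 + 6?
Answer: 25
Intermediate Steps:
n = 11
(n + ((-1 - 1*4) - 1))**2 = (11 + ((-1 - 1*4) - 1))**2 = (11 + ((-1 - 4) - 1))**2 = (11 + (-5 - 1))**2 = (11 - 6)**2 = 5**2 = 25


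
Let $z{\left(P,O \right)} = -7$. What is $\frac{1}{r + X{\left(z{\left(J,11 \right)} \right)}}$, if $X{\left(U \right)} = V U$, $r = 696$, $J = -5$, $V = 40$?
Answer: $\frac{1}{416} \approx 0.0024038$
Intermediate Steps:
$X{\left(U \right)} = 40 U$
$\frac{1}{r + X{\left(z{\left(J,11 \right)} \right)}} = \frac{1}{696 + 40 \left(-7\right)} = \frac{1}{696 - 280} = \frac{1}{416}$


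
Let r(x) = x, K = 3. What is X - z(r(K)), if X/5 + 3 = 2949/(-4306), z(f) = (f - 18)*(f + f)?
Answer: 308205/4306 ≈ 71.576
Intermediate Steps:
z(f) = 2*f*(-18 + f) (z(f) = (-18 + f)*(2*f) = 2*f*(-18 + f))
X = -79335/4306 (X = -15 + 5*(2949/(-4306)) = -15 + 5*(2949*(-1/4306)) = -15 + 5*(-2949/4306) = -15 - 14745/4306 = -79335/4306 ≈ -18.424)
X - z(r(K)) = -79335/4306 - 2*3*(-18 + 3) = -79335/4306 - 2*3*(-15) = -79335/4306 - 1*(-90) = -79335/4306 + 90 = 308205/4306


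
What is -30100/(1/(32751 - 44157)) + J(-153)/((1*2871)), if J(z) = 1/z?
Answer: 150808036717799/439263 ≈ 3.4332e+8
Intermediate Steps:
-30100/(1/(32751 - 44157)) + J(-153)/((1*2871)) = -30100/(1/(32751 - 44157)) + 1/((-153)*((1*2871))) = -30100/(1/(-11406)) - 1/153/2871 = -30100/(-1/11406) - 1/153*1/2871 = -30100*(-11406) - 1/439263 = 343320600 - 1/439263 = 150808036717799/439263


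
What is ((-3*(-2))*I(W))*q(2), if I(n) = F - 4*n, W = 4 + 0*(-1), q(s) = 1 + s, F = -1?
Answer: -306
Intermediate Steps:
W = 4 (W = 4 + 0 = 4)
I(n) = -1 - 4*n
((-3*(-2))*I(W))*q(2) = ((-3*(-2))*(-1 - 4*4))*(1 + 2) = (6*(-1 - 16))*3 = (6*(-17))*3 = -102*3 = -306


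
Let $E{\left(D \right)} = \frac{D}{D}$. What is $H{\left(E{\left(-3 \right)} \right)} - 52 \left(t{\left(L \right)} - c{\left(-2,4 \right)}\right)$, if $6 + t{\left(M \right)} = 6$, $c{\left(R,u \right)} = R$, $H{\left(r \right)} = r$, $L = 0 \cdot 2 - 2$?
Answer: $-103$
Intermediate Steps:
$E{\left(D \right)} = 1$
$L = -2$ ($L = 0 - 2 = -2$)
$t{\left(M \right)} = 0$ ($t{\left(M \right)} = -6 + 6 = 0$)
$H{\left(E{\left(-3 \right)} \right)} - 52 \left(t{\left(L \right)} - c{\left(-2,4 \right)}\right) = 1 - 52 \left(0 - -2\right) = 1 - 52 \left(0 + 2\right) = 1 - 104 = -103$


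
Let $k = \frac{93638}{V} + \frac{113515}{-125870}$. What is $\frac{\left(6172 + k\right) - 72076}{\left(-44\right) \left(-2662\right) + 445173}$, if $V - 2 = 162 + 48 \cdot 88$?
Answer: $- \frac{909716209075}{7764217907639} \approx -0.11717$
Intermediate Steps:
$V = 4388$ ($V = 2 + \left(162 + 48 \cdot 88\right) = 2 + \left(162 + 4224\right) = 2 + 4386 = 4388$)
$k = \frac{282202781}{13807939}$ ($k = \frac{93638}{4388} + \frac{113515}{-125870} = 93638 \cdot \frac{1}{4388} + 113515 \left(- \frac{1}{125870}\right) = \frac{46819}{2194} - \frac{22703}{25174} = \frac{282202781}{13807939} \approx 20.438$)
$\frac{\left(6172 + k\right) - 72076}{\left(-44\right) \left(-2662\right) + 445173} = \frac{\left(6172 + \frac{282202781}{13807939}\right) - 72076}{\left(-44\right) \left(-2662\right) + 445173} = \frac{\frac{85504802289}{13807939} - 72076}{117128 + 445173} = - \frac{909716209075}{13807939 \cdot 562301} = \left(- \frac{909716209075}{13807939}\right) \frac{1}{562301} = - \frac{909716209075}{7764217907639}$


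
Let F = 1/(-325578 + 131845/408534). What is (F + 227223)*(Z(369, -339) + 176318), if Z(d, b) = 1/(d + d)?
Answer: 187270270425484303344595/4674335642646 ≈ 4.0064e+10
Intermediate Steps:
Z(d, b) = 1/(2*d)
F = -58362/19001364401 (F = 1/(-325578 + 131845*(1/408534)) = 1/(-325578 + 18835/58362) = 1/(-19001364401/58362) = -58362/19001364401 ≈ -3.0715e-6)
(F + 227223)*(Z(369, -339) + 176318) = (-58362/19001364401 + 227223)*((1/2)/369 + 176318) = 4317547023230061*((1/2)*(1/369) + 176318)/19001364401 = 4317547023230061*(1/738 + 176318)/19001364401 = (4317547023230061/19001364401)*(130122685/738) = 187270270425484303344595/4674335642646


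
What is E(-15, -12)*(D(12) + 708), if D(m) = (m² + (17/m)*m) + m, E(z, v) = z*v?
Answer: 158580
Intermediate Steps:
E(z, v) = v*z
D(m) = 17 + m + m² (D(m) = (m² + 17) + m = (17 + m²) + m = 17 + m + m²)
E(-15, -12)*(D(12) + 708) = (-12*(-15))*((17 + 12 + 12²) + 708) = 180*((17 + 12 + 144) + 708) = 180*(173 + 708) = 180*881 = 158580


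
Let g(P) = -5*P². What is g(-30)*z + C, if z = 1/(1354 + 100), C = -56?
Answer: -42962/727 ≈ -59.095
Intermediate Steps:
z = 1/1454 ≈ 0.00068776
g(-30)*z + C = -5*(-30)²*(1/1454) - 56 = -5*900*(1/1454) - 56 = -4500*1/1454 - 56 = -2250/727 - 56 = -42962/727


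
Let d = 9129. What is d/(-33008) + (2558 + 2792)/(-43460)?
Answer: -28666957/71726384 ≈ -0.39967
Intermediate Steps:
d/(-33008) + (2558 + 2792)/(-43460) = 9129/(-33008) + (2558 + 2792)/(-43460) = 9129*(-1/33008) + 5350*(-1/43460) = -9129/33008 - 535/4346 = -28666957/71726384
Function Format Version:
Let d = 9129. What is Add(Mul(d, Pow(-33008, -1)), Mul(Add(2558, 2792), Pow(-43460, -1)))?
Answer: Rational(-28666957, 71726384) ≈ -0.39967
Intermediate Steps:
Add(Mul(d, Pow(-33008, -1)), Mul(Add(2558, 2792), Pow(-43460, -1))) = Add(Mul(9129, Pow(-33008, -1)), Mul(Add(2558, 2792), Pow(-43460, -1))) = Add(Mul(9129, Rational(-1, 33008)), Mul(5350, Rational(-1, 43460))) = Add(Rational(-9129, 33008), Rational(-535, 4346)) = Rational(-28666957, 71726384)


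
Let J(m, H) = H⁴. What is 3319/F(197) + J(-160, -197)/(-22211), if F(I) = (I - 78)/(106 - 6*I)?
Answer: -36935911389/377587 ≈ -97821.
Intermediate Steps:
F(I) = (-78 + I)/(106 - 6*I)
3319/F(197) + J(-160, -197)/(-22211) = 3319/(((78 - 1*197)/(2*(-53 + 3*197)))) + (-197)⁴/(-22211) = 3319/(((78 - 197)/(2*(-53 + 591)))) + 1506138481*(-1/22211) = 3319/(((½)*(-119)/538)) - 1506138481/22211 = 3319/(((½)*(1/538)*(-119))) - 1506138481/22211 = 3319/(-119/1076) - 1506138481/22211 = 3319*(-1076/119) - 1506138481/22211 = -3571244/119 - 1506138481/22211 = -36935911389/377587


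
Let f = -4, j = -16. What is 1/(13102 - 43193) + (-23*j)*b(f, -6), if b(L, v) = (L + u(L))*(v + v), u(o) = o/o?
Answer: 398645567/30091 ≈ 13248.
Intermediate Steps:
u(o) = 1
b(L, v) = 2*v*(1 + L) (b(L, v) = (L + 1)*(v + v) = (1 + L)*(2*v) = 2*v*(1 + L))
1/(13102 - 43193) + (-23*j)*b(f, -6) = 1/(13102 - 43193) + (-23*(-16))*(2*(-6)*(1 - 4)) = 1/(-30091) + 368*(2*(-6)*(-3)) = -1/30091 + 368*36 = -1/30091 + 13248 = 398645567/30091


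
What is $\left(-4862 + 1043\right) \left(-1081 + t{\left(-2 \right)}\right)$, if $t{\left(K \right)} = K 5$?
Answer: $4166529$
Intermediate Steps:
$t{\left(K \right)} = 5 K$
$\left(-4862 + 1043\right) \left(-1081 + t{\left(-2 \right)}\right) = \left(-4862 + 1043\right) \left(-1081 + 5 \left(-2\right)\right) = - 3819 \left(-1081 - 10\right) = \left(-3819\right) \left(-1091\right) = 4166529$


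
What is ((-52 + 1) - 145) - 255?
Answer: -451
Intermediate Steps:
((-52 + 1) - 145) - 255 = (-51 - 145) - 255 = -196 - 255 = -451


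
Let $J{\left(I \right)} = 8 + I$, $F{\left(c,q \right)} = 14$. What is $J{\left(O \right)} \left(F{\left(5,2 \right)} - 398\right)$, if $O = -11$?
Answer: $1152$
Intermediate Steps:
$J{\left(O \right)} \left(F{\left(5,2 \right)} - 398\right) = \left(8 - 11\right) \left(14 - 398\right) = \left(-3\right) \left(-384\right) = 1152$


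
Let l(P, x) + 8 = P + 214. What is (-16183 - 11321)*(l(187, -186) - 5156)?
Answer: 131001552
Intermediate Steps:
l(P, x) = 206 + P (l(P, x) = -8 + (P + 214) = -8 + (214 + P) = 206 + P)
(-16183 - 11321)*(l(187, -186) - 5156) = (-16183 - 11321)*((206 + 187) - 5156) = -27504*(393 - 5156) = -27504*(-4763) = 131001552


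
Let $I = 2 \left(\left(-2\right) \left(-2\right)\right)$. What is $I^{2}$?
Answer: $64$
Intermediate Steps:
$I = 8$ ($I = 2 \cdot 4 = 8$)
$I^{2} = 8^{2} = 64$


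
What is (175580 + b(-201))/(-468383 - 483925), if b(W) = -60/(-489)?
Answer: -7154890/38806551 ≈ -0.18437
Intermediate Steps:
b(W) = 20/163 (b(W) = -60*(-1/489) = 20/163)
(175580 + b(-201))/(-468383 - 483925) = (175580 + 20/163)/(-468383 - 483925) = (28619560/163)/(-952308) = (28619560/163)*(-1/952308) = -7154890/38806551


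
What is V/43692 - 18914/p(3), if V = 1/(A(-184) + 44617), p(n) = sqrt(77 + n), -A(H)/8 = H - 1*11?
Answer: 1/2017565484 - 9457*sqrt(5)/10 ≈ -2114.6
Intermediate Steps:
A(H) = 88 - 8*H (A(H) = -8*(H - 1*11) = -8*(H - 11) = -8*(-11 + H) = 88 - 8*H)
V = 1/46177 (V = 1/((88 - 8*(-184)) + 44617) = 1/((88 + 1472) + 44617) = 1/(1560 + 44617) = 1/46177 ≈ 2.1656e-5)
V/43692 - 18914/p(3) = (1/46177)/43692 - 18914/sqrt(77 + 3) = (1/46177)*(1/43692) - 18914*sqrt(5)/20 = 1/2017565484 - 18914*sqrt(5)/20 = 1/2017565484 - 9457*sqrt(5)/10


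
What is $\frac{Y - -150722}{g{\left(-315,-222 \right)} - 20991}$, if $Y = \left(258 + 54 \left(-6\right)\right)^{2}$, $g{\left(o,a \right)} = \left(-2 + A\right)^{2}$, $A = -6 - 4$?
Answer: $- \frac{155078}{20847} \approx -7.4389$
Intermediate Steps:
$A = -10$ ($A = -6 - 4 = -10$)
$g{\left(o,a \right)} = 144$ ($g{\left(o,a \right)} = \left(-2 - 10\right)^{2} = \left(-12\right)^{2} = 144$)
$Y = 4356$ ($Y = \left(258 - 324\right)^{2} = \left(-66\right)^{2} = 4356$)
$\frac{Y - -150722}{g{\left(-315,-222 \right)} - 20991} = \frac{4356 - -150722}{144 - 20991} = \frac{4356 + 150722}{144 - 20991} = \frac{155078}{-20847} = 155078 \left(- \frac{1}{20847}\right) = - \frac{155078}{20847}$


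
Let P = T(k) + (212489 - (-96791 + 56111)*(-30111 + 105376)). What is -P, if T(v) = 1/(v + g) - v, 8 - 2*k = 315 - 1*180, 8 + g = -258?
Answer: -4035706447791/1318 ≈ -3.0620e+9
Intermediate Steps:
g = -266 (g = -8 - 258 = -266)
k = -127/2 (k = 4 - (315 - 1*180)/2 = 4 - (315 - 180)/2 = 4 - ½*135 = 4 - 135/2 = -127/2 ≈ -63.500)
T(v) = 1/(-266 + v) - v (T(v) = 1/(v - 266) - v = 1/(-266 + v) - v)
P = 4035706447791/1318 (P = (1 - (-127/2)² + 266*(-127/2))/(-266 - 127/2) + (212489 - (-96791 + 56111)*(-30111 + 105376)) = (1 - 1*16129/4 - 16891)/(-659/2) + (212489 - (-40680)*75265) = -2*(1 - 16129/4 - 16891)/659 + (212489 - 1*(-3061780200)) = -2/659*(-83689/4) + (212489 + 3061780200) = 83689/1318 + 3061992689 = 4035706447791/1318 ≈ 3.0620e+9)
-P = -1*4035706447791/1318 = -4035706447791/1318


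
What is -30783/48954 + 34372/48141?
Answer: 66907495/785564838 ≈ 0.085171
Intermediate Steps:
-30783/48954 + 34372/48141 = -30783*1/48954 + 34372*(1/48141) = -10261/16318 + 34372/48141 = 66907495/785564838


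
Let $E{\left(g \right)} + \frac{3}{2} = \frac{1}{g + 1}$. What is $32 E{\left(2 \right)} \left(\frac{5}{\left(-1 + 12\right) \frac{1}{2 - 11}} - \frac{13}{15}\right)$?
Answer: $\frac{91616}{495} \approx 185.08$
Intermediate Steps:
$E{\left(g \right)} = - \frac{3}{2} + \frac{1}{1 + g}$ ($E{\left(g \right)} = - \frac{3}{2} + \frac{1}{g + 1} = - \frac{3}{2} + \frac{1}{1 + g}$)
$32 E{\left(2 \right)} \left(\frac{5}{\left(-1 + 12\right) \frac{1}{2 - 11}} - \frac{13}{15}\right) = 32 \frac{-1 - 6}{2 \left(1 + 2\right)} \left(\frac{5}{\left(-1 + 12\right) \frac{1}{2 - 11}} - \frac{13}{15}\right) = 32 \frac{-1 - 6}{2 \cdot 3} \left(\frac{5}{11 \frac{1}{-9}} - \frac{13}{15}\right) = 32 \cdot \frac{1}{2} \cdot \frac{1}{3} \left(-7\right) \left(\frac{5}{11 \left(- \frac{1}{9}\right)} - \frac{13}{15}\right) = 32 \left(- \frac{7}{6}\right) \left(\frac{5}{- \frac{11}{9}} - \frac{13}{15}\right) = - \frac{112 \left(5 \left(- \frac{9}{11}\right) - \frac{13}{15}\right)}{3} = - \frac{112 \left(- \frac{45}{11} - \frac{13}{15}\right)}{3} = \left(- \frac{112}{3}\right) \left(- \frac{818}{165}\right) = \frac{91616}{495}$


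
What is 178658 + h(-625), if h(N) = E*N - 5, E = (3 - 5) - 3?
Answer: 181778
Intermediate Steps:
E = -5 (E = -2 - 3 = -5)
h(N) = -5 - 5*N (h(N) = -5*N - 5 = -5 - 5*N)
178658 + h(-625) = 178658 + (-5 - 5*(-625)) = 178658 + (-5 + 3125) = 178658 + 3120 = 181778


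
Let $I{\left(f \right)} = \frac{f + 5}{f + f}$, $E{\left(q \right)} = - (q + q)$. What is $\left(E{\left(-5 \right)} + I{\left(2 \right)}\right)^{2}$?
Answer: $\frac{2209}{16} \approx 138.06$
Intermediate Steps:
$E{\left(q \right)} = - 2 q$
$I{\left(f \right)} = \frac{5 + f}{2 f}$
$\left(E{\left(-5 \right)} + I{\left(2 \right)}\right)^{2} = \left(\left(-2\right) \left(-5\right) + \frac{5 + 2}{2 \cdot 2}\right)^{2} = \left(10 + \frac{1}{2} \cdot \frac{1}{2} \cdot 7\right)^{2} = \left(10 + \frac{7}{4}\right)^{2} = \left(\frac{47}{4}\right)^{2} = \frac{2209}{16}$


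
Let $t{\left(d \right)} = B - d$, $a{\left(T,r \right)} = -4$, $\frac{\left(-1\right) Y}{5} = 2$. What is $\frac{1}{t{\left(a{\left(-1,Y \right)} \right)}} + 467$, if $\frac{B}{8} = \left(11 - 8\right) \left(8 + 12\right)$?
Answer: $\frac{226029}{484} \approx 467.0$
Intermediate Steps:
$Y = -10$ ($Y = \left(-5\right) 2 = -10$)
$B = 480$ ($B = 8 \left(11 - 8\right) \left(8 + 12\right) = 8 \cdot 3 \cdot 20 = 8 \cdot 60 = 480$)
$t{\left(d \right)} = 480 - d$
$\frac{1}{t{\left(a{\left(-1,Y \right)} \right)}} + 467 = \frac{1}{480 - -4} + 467 = \frac{1}{480 + 4} + 467 = \frac{1}{484} + 467 = \frac{226029}{484}$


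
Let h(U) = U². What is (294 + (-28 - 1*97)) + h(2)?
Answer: 173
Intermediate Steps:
(294 + (-28 - 1*97)) + h(2) = (294 + (-28 - 1*97)) + 2² = (294 + (-28 - 97)) + 4 = (294 - 125) + 4 = 169 + 4 = 173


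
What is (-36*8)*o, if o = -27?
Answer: 7776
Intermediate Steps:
(-36*8)*o = -36*8*(-27) = -288*(-27) = 7776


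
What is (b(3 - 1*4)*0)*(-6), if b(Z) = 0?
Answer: 0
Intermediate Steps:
(b(3 - 1*4)*0)*(-6) = (0*0)*(-6) = 0*(-6) = 0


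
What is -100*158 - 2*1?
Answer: -15802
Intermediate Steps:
-100*158 - 2*1 = -15800 - 2 = -15802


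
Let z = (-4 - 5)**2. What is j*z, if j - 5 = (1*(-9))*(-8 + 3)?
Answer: 4050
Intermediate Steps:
z = 81 (z = (-9)**2 = 81)
j = 50 (j = 5 + (1*(-9))*(-8 + 3) = 5 - 9*(-5) = 5 + 45 = 50)
j*z = 50*81 = 4050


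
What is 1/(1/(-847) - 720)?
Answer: -847/609841 ≈ -0.0013889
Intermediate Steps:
1/(1/(-847) - 720) = 1/(-1/847 - 720) = 1/(-609841/847) = -847/609841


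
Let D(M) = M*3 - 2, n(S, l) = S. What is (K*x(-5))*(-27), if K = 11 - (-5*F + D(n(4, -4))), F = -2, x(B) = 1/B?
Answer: -243/5 ≈ -48.600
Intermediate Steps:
D(M) = -2 + 3*M (D(M) = 3*M - 2 = -2 + 3*M)
K = -9 (K = 11 - (-5*(-2) + (-2 + 3*4)) = 11 - (10 + (-2 + 12)) = 11 - (10 + 10) = 11 - 1*20 = 11 - 20 = -9)
(K*x(-5))*(-27) = -9/(-5)*(-27) = -9*(-1/5)*(-27) = (9/5)*(-27) = -243/5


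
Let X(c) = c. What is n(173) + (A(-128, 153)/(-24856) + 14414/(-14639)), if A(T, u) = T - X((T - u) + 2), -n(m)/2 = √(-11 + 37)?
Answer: -360484873/363866984 - 2*√26 ≈ -11.189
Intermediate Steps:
n(m) = -2*√26 (n(m) = -2*√(-11 + 37) = -2*√26)
A(T, u) = -2 + u (A(T, u) = T - ((T - u) + 2) = T - (2 + T - u) = T + (-2 + u - T) = -2 + u)
n(173) + (A(-128, 153)/(-24856) + 14414/(-14639)) = -2*√26 + ((-2 + 153)/(-24856) + 14414/(-14639)) = -2*√26 + (151*(-1/24856) + 14414*(-1/14639)) = -2*√26 + (-151/24856 - 14414/14639) = -2*√26 - 360484873/363866984 = -360484873/363866984 - 2*√26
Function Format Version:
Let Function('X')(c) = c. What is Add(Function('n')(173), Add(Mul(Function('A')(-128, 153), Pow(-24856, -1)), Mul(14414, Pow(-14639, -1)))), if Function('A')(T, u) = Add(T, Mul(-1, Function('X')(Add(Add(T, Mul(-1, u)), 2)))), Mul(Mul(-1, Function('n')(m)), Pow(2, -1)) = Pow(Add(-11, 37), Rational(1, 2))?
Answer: Add(Rational(-360484873, 363866984), Mul(-2, Pow(26, Rational(1, 2)))) ≈ -11.189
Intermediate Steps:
Function('n')(m) = Mul(-2, Pow(26, Rational(1, 2))) (Function('n')(m) = Mul(-2, Pow(Add(-11, 37), Rational(1, 2))) = Mul(-2, Pow(26, Rational(1, 2))))
Function('A')(T, u) = Add(-2, u) (Function('A')(T, u) = Add(T, Mul(-1, Add(Add(T, Mul(-1, u)), 2))) = Add(T, Mul(-1, Add(2, T, Mul(-1, u)))) = Add(T, Add(-2, u, Mul(-1, T))) = Add(-2, u))
Add(Function('n')(173), Add(Mul(Function('A')(-128, 153), Pow(-24856, -1)), Mul(14414, Pow(-14639, -1)))) = Add(Mul(-2, Pow(26, Rational(1, 2))), Add(Mul(Add(-2, 153), Pow(-24856, -1)), Mul(14414, Pow(-14639, -1)))) = Add(Mul(-2, Pow(26, Rational(1, 2))), Add(Mul(151, Rational(-1, 24856)), Mul(14414, Rational(-1, 14639)))) = Add(Mul(-2, Pow(26, Rational(1, 2))), Add(Rational(-151, 24856), Rational(-14414, 14639))) = Add(Mul(-2, Pow(26, Rational(1, 2))), Rational(-360484873, 363866984)) = Add(Rational(-360484873, 363866984), Mul(-2, Pow(26, Rational(1, 2))))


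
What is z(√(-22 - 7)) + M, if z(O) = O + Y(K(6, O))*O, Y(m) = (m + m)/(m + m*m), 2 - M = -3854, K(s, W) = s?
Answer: 3856 + 9*I*√29/7 ≈ 3856.0 + 6.9238*I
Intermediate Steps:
M = 3856 (M = 2 - 1*(-3854) = 2 + 3854 = 3856)
Y(m) = 2*m/(m + m²) (Y(m) = (2*m)/(m + m²) = 2*m/(m + m²))
z(O) = 9*O/7 (z(O) = O + (2/(1 + 6))*O = O + (2/7)*O = O + (2*(⅐))*O = O + 2*O/7 = 9*O/7)
z(√(-22 - 7)) + M = 9*√(-22 - 7)/7 + 3856 = 9*√(-29)/7 + 3856 = 9*(I*√29)/7 + 3856 = 9*I*√29/7 + 3856 = 3856 + 9*I*√29/7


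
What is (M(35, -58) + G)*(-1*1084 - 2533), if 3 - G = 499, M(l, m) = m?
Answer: 2003818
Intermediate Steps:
G = -496 (G = 3 - 1*499 = 3 - 499 = -496)
(M(35, -58) + G)*(-1*1084 - 2533) = (-58 - 496)*(-1*1084 - 2533) = -554*(-1084 - 2533) = -554*(-3617) = 2003818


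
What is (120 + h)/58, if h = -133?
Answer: -13/58 ≈ -0.22414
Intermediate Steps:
(120 + h)/58 = (120 - 133)/58 = (1/58)*(-13) = -13/58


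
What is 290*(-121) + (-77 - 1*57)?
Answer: -35224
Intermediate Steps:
290*(-121) + (-77 - 1*57) = -35090 + (-77 - 57) = -35090 - 134 = -35224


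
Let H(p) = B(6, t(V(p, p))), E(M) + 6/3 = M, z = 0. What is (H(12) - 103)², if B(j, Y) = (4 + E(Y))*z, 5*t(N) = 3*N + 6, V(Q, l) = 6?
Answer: 10609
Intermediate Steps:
E(M) = -2 + M
t(N) = 6/5 + 3*N/5 (t(N) = (3*N + 6)/5 = (6 + 3*N)/5 = 6/5 + 3*N/5)
B(j, Y) = 0 (B(j, Y) = (4 + (-2 + Y))*0 = (2 + Y)*0 = 0)
H(p) = 0
(H(12) - 103)² = (0 - 103)² = (-103)² = 10609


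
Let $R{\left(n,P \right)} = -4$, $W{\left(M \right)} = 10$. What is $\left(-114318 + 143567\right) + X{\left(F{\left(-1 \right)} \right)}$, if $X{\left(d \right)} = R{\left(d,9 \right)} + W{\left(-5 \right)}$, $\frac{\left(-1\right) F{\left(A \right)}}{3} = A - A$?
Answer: $29255$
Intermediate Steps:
$F{\left(A \right)} = 0$ ($F{\left(A \right)} = - 3 \left(A - A\right) = \left(-3\right) 0 = 0$)
$X{\left(d \right)} = 6$ ($X{\left(d \right)} = -4 + 10 = 6$)
$\left(-114318 + 143567\right) + X{\left(F{\left(-1 \right)} \right)} = \left(-114318 + 143567\right) + 6 = 29249 + 6 = 29255$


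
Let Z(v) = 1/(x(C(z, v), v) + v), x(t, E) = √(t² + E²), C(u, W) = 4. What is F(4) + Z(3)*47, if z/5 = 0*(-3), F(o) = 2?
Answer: 63/8 ≈ 7.8750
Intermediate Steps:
z = 0 (z = 5*(0*(-3)) = 5*0 = 0)
x(t, E) = √(E² + t²)
Z(v) = 1/(v + √(16 + v²)) (Z(v) = 1/(√(v² + 4²) + v) = 1/(√(v² + 16) + v) = 1/(√(16 + v²) + v) = 1/(v + √(16 + v²)))
F(4) + Z(3)*47 = 2 + 47/(3 + √(16 + 3²)) = 2 + 47/(3 + √(16 + 9)) = 2 + 47/(3 + √25) = 2 + 47/(3 + 5) = 2 + 47/8 = 63/8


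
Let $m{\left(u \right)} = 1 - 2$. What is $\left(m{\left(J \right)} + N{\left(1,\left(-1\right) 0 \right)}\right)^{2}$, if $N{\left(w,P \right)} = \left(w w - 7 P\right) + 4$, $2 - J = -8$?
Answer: $16$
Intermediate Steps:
$J = 10$ ($J = 2 - -8 = 2 + 8 = 10$)
$N{\left(w,P \right)} = 4 + w^{2} - 7 P$ ($N{\left(w,P \right)} = \left(w^{2} - 7 P\right) + 4 = 4 + w^{2} - 7 P$)
$m{\left(u \right)} = -1$ ($m{\left(u \right)} = 1 - 2 = -1$)
$\left(m{\left(J \right)} + N{\left(1,\left(-1\right) 0 \right)}\right)^{2} = \left(-1 + \left(4 + 1^{2} - 7 \left(\left(-1\right) 0\right)\right)\right)^{2} = \left(-1 + \left(4 + 1 - 0\right)\right)^{2} = \left(-1 + \left(4 + 1 + 0\right)\right)^{2} = \left(-1 + 5\right)^{2} = 4^{2} = 16$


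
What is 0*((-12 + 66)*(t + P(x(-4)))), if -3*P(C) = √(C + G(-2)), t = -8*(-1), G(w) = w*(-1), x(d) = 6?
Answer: 0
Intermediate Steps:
G(w) = -w
t = 8
P(C) = -√(2 + C)/3 (P(C) = -√(C - 1*(-2))/3 = -√(C + 2)/3 = -√(2 + C)/3)
0*((-12 + 66)*(t + P(x(-4)))) = 0*((-12 + 66)*(8 - √(2 + 6)/3)) = 0*(54*(8 - 2*√2/3)) = 0*(432 - 36*√2) = 0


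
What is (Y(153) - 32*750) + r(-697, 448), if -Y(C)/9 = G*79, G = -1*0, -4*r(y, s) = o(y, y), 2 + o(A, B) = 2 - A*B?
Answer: 389809/4 ≈ 97452.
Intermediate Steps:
o(A, B) = -A*B (o(A, B) = -2 + (2 - A*B) = -A*B)
r(y, s) = y**2/4 (r(y, s) = -(-1)*y*y/4 = -(-1)*y**2/4 = y**2/4)
G = 0
Y(C) = 0 (Y(C) = -0*79 = -9*0 = 0)
(Y(153) - 32*750) + r(-697, 448) = (0 - 32*750) + (1/4)*(-697)**2 = (0 - 24000) + (1/4)*485809 = -24000 + 485809/4 = 389809/4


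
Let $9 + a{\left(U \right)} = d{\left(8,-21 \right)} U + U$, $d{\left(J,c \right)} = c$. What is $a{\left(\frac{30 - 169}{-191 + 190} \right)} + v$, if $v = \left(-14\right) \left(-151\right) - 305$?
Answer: $-980$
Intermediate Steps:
$v = 1809$ ($v = 2114 - 305 = 1809$)
$a{\left(U \right)} = -9 - 20 U$ ($a{\left(U \right)} = -9 + \left(- 21 U + U\right) = -9 - 20 U$)
$a{\left(\frac{30 - 169}{-191 + 190} \right)} + v = \left(-9 - 20 \frac{30 - 169}{-191 + 190}\right) + 1809 = \left(-9 - 20 \left(- \frac{139}{-1}\right)\right) + 1809 = \left(-9 - 20 \left(\left(-139\right) \left(-1\right)\right)\right) + 1809 = \left(-9 - 2780\right) + 1809 = -2789 + 1809 = -980$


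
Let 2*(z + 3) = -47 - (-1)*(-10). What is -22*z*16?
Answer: 11088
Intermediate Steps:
z = -63/2 (z = -3 + (-47 - (-1)*(-10))/2 = -3 + (-47 - 1*10)/2 = -3 + (-47 - 10)/2 = -3 + (½)*(-57) = -3 - 57/2 = -63/2 ≈ -31.500)
-22*z*16 = -22*(-63/2)*16 = 693*16 = 11088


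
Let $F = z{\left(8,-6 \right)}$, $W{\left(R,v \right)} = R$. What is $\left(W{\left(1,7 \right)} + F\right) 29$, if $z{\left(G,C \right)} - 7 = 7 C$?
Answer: $-986$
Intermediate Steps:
$z{\left(G,C \right)} = 7 + 7 C$
$F = -35$ ($F = 7 + 7 \left(-6\right) = 7 - 42 = -35$)
$\left(W{\left(1,7 \right)} + F\right) 29 = \left(1 - 35\right) 29 = \left(-34\right) 29 = -986$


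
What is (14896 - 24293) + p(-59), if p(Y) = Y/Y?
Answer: -9396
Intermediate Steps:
p(Y) = 1
(14896 - 24293) + p(-59) = (14896 - 24293) + 1 = -9397 + 1 = -9396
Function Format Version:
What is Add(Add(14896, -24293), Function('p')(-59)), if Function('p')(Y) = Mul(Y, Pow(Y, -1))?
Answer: -9396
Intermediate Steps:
Function('p')(Y) = 1
Add(Add(14896, -24293), Function('p')(-59)) = Add(Add(14896, -24293), 1) = Add(-9397, 1) = -9396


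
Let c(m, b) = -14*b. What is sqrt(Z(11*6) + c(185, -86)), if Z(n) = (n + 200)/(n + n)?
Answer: sqrt(5253402)/66 ≈ 34.728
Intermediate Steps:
Z(n) = (200 + n)/(2*n) (Z(n) = (200 + n)/((2*n)) = (200 + n)*(1/(2*n)) = (200 + n)/(2*n))
sqrt(Z(11*6) + c(185, -86)) = sqrt((200 + 11*6)/(2*((11*6))) - 14*(-86)) = sqrt((1/2)*(200 + 66)/66 + 1204) = sqrt((1/2)*(1/66)*266 + 1204) = sqrt(133/66 + 1204) = sqrt(79597/66) = sqrt(5253402)/66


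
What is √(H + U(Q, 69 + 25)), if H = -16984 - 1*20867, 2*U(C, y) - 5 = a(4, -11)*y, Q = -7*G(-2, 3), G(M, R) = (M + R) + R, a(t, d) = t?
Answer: 3*I*√16738/2 ≈ 194.06*I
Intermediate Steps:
G(M, R) = M + 2*R
Q = -28 (Q = -7*(-2 + 2*3) = -7*(-2 + 6) = -7*4 = -28)
U(C, y) = 5/2 + 2*y (U(C, y) = 5/2 + (4*y)/2 = 5/2 + 2*y)
H = -37851 (H = -16984 - 20867 = -37851)
√(H + U(Q, 69 + 25)) = √(-37851 + (5/2 + 2*(69 + 25))) = √(-37851 + (5/2 + 2*94)) = √(-37851 + (5/2 + 188)) = √(-37851 + 381/2) = √(-75321/2) = 3*I*√16738/2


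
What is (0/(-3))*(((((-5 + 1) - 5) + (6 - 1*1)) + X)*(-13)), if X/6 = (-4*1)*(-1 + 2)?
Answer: 0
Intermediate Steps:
X = -24 (X = 6*((-4*1)*(-1 + 2)) = 6*(-4*1) = 6*(-4) = -24)
(0/(-3))*(((((-5 + 1) - 5) + (6 - 1*1)) + X)*(-13)) = (0/(-3))*(((((-5 + 1) - 5) + (6 - 1*1)) - 24)*(-13)) = (0*(-⅓))*((((-4 - 5) + (6 - 1)) - 24)*(-13)) = 0*(((-9 + 5) - 24)*(-13)) = 0*((-4 - 24)*(-13)) = 0*(-28*(-13)) = 0*364 = 0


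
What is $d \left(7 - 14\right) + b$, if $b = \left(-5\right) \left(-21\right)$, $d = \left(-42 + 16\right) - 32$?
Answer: $511$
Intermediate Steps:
$d = -58$ ($d = -26 - 32 = -58$)
$b = 105$
$d \left(7 - 14\right) + b = - 58 \left(7 - 14\right) + 105 = \left(-58\right) \left(-7\right) + 105 = 406 + 105 = 511$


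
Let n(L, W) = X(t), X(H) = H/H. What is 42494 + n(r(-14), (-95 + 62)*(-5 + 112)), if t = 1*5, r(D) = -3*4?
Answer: 42495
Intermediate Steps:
r(D) = -12
t = 5
X(H) = 1
n(L, W) = 1
42494 + n(r(-14), (-95 + 62)*(-5 + 112)) = 42494 + 1 = 42495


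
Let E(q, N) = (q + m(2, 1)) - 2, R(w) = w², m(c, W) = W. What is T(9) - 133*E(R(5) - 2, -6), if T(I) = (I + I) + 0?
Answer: -2908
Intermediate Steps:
T(I) = 2*I (T(I) = 2*I + 0 = 2*I)
E(q, N) = -1 + q (E(q, N) = (q + 1) - 2 = (1 + q) - 2 = -1 + q)
T(9) - 133*E(R(5) - 2, -6) = 2*9 - 133*(-1 + (5² - 2)) = 18 - 133*(-1 + (25 - 2)) = 18 - 133*(-1 + 23) = 18 - 133*22 = 18 - 2926 = -2908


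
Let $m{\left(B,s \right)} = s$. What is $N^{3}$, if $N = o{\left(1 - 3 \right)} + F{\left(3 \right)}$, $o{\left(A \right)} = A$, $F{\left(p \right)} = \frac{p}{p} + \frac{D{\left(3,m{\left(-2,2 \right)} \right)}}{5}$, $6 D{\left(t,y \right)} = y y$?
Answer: $- \frac{2197}{3375} \approx -0.65096$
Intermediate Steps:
$D{\left(t,y \right)} = \frac{y^{2}}{6}$ ($D{\left(t,y \right)} = \frac{y y}{6} = \frac{y^{2}}{6}$)
$F{\left(p \right)} = \frac{17}{15}$ ($F{\left(p \right)} = \frac{p}{p} + \frac{\frac{1}{6} \cdot 2^{2}}{5} = 1 + \frac{1}{6} \cdot 4 \cdot \frac{1}{5} = 1 + \frac{2}{3} \cdot \frac{1}{5} = 1 + \frac{2}{15} = \frac{17}{15}$)
$N = - \frac{13}{15}$ ($N = \left(1 - 3\right) + \frac{17}{15} = -2 + \frac{17}{15} = - \frac{13}{15} \approx -0.86667$)
$N^{3} = \left(- \frac{13}{15}\right)^{3} = - \frac{2197}{3375}$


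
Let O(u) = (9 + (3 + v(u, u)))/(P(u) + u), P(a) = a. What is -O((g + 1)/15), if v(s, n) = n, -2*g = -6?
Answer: -23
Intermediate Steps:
g = 3 (g = -½*(-6) = 3)
O(u) = (12 + u)/(2*u) (O(u) = (9 + (3 + u))/(u + u) = (12 + u)/((2*u)) = (12 + u)*(1/(2*u)) = (12 + u)/(2*u))
-O((g + 1)/15) = -(12 + (3 + 1)/15)/(2*((3 + 1)/15)) = -(12 + 4*(1/15))/(2*(4*(1/15))) = -(12 + 4/15)/(2*4/15) = -15*184/(2*4*15) = -1*23 = -23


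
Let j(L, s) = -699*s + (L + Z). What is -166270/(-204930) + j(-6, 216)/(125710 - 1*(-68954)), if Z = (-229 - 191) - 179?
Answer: 43388317/1329749784 ≈ 0.032629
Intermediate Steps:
Z = -599 (Z = -420 - 179 = -599)
j(L, s) = -599 + L - 699*s (j(L, s) = -699*s + (L - 599) = -699*s + (-599 + L) = -599 + L - 699*s)
-166270/(-204930) + j(-6, 216)/(125710 - 1*(-68954)) = -166270/(-204930) + (-599 - 6 - 699*216)/(125710 - 1*(-68954)) = -166270*(-1/204930) + (-599 - 6 - 150984)/(125710 + 68954) = 16627/20493 - 151589/194664 = 43388317/1329749784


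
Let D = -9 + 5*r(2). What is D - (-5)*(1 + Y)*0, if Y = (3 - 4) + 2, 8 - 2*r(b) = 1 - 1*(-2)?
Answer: 7/2 ≈ 3.5000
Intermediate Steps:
r(b) = 5/2 (r(b) = 4 - (1 - 1*(-2))/2 = 4 - (1 + 2)/2 = 4 - 1/2*3 = 4 - 3/2 = 5/2)
Y = 1 (Y = -1 + 2 = 1)
D = 7/2 (D = -9 + 5*(5/2) = -9 + 25/2 = 7/2 ≈ 3.5000)
D - (-5)*(1 + Y)*0 = 7/2 - (-5)*(1 + 1)*0 = 7/2 - (-5)*2*0 = 7/2 - (-5)*0 = 7/2 - 1*0 = 7/2 + 0 = 7/2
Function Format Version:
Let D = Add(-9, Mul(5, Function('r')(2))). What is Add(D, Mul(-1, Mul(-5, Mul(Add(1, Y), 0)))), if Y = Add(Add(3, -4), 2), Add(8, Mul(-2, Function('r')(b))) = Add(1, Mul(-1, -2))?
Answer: Rational(7, 2) ≈ 3.5000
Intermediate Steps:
Function('r')(b) = Rational(5, 2) (Function('r')(b) = Add(4, Mul(Rational(-1, 2), Add(1, Mul(-1, -2)))) = Add(4, Mul(Rational(-1, 2), Add(1, 2))) = Add(4, Mul(Rational(-1, 2), 3)) = Add(4, Rational(-3, 2)) = Rational(5, 2))
Y = 1 (Y = Add(-1, 2) = 1)
D = Rational(7, 2) (D = Add(-9, Mul(5, Rational(5, 2))) = Add(-9, Rational(25, 2)) = Rational(7, 2) ≈ 3.5000)
Add(D, Mul(-1, Mul(-5, Mul(Add(1, Y), 0)))) = Add(Rational(7, 2), Mul(-1, Mul(-5, Mul(Add(1, 1), 0)))) = Add(Rational(7, 2), Mul(-1, Mul(-5, Mul(2, 0)))) = Add(Rational(7, 2), Mul(-1, Mul(-5, 0))) = Add(Rational(7, 2), Mul(-1, 0)) = Add(Rational(7, 2), 0) = Rational(7, 2)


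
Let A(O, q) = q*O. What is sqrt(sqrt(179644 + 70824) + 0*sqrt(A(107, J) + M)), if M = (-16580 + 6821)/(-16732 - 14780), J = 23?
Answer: sqrt(2)*62617**(1/4) ≈ 22.371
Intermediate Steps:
A(O, q) = O*q
M = 3253/10504 (M = -9759/(-31512) = -9759*(-1/31512) = 3253/10504 ≈ 0.30969)
sqrt(sqrt(179644 + 70824) + 0*sqrt(A(107, J) + M)) = sqrt(sqrt(179644 + 70824) + 0*sqrt(107*23 + 3253/10504)) = sqrt(sqrt(250468) + 0*sqrt(2461 + 3253/10504)) = sqrt(2*sqrt(62617) + 0*sqrt(25853597/10504)) = sqrt(2*sqrt(62617) + 0*(sqrt(67891545722)/5252)) = sqrt(2*sqrt(62617) + 0) = sqrt(2*sqrt(62617)) = sqrt(2)*62617**(1/4)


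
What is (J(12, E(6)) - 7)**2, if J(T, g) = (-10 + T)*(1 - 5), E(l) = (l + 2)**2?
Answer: 225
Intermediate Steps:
E(l) = (2 + l)**2
J(T, g) = 40 - 4*T (J(T, g) = (-10 + T)*(-4) = 40 - 4*T)
(J(12, E(6)) - 7)**2 = ((40 - 4*12) - 7)**2 = ((40 - 48) - 7)**2 = (-8 - 7)**2 = (-15)**2 = 225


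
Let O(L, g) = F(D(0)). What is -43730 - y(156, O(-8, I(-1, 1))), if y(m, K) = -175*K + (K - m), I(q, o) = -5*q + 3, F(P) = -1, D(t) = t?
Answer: -43748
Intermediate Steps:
I(q, o) = 3 - 5*q
O(L, g) = -1
y(m, K) = -m - 174*K
-43730 - y(156, O(-8, I(-1, 1))) = -43730 - (-1*156 - 174*(-1)) = -43730 - (-156 + 174) = -43730 - 1*18 = -43730 - 18 = -43748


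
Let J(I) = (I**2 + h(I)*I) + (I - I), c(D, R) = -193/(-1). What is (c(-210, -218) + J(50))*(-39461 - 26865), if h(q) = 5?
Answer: -195197418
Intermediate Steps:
c(D, R) = 193 (c(D, R) = -193*(-1) = 193)
J(I) = I**2 + 5*I (J(I) = (I**2 + 5*I) + (I - I) = (I**2 + 5*I) + 0 = I**2 + 5*I)
(c(-210, -218) + J(50))*(-39461 - 26865) = (193 + 50*(5 + 50))*(-39461 - 26865) = (193 + 50*55)*(-66326) = (193 + 2750)*(-66326) = 2943*(-66326) = -195197418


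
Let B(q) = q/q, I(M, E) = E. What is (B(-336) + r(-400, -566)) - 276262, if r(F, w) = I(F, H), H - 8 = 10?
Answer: -276243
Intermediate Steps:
H = 18 (H = 8 + 10 = 18)
r(F, w) = 18
B(q) = 1
(B(-336) + r(-400, -566)) - 276262 = (1 + 18) - 276262 = 19 - 276262 = -276243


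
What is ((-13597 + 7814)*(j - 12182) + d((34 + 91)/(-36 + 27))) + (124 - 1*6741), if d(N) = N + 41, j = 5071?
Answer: 370046908/9 ≈ 4.1116e+7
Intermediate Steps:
d(N) = 41 + N
((-13597 + 7814)*(j - 12182) + d((34 + 91)/(-36 + 27))) + (124 - 1*6741) = ((-13597 + 7814)*(5071 - 12182) + (41 + (34 + 91)/(-36 + 27))) + (124 - 1*6741) = (-5783*(-7111) + (41 + 125/(-9))) + (124 - 6741) = (41122913 + (41 + 125*(-⅑))) - 6617 = (41122913 + (41 - 125/9)) - 6617 = (41122913 + 244/9) - 6617 = 370106461/9 - 6617 = 370046908/9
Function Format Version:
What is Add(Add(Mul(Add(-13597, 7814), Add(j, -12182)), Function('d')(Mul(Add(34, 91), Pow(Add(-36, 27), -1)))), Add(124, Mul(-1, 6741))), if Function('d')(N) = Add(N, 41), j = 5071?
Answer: Rational(370046908, 9) ≈ 4.1116e+7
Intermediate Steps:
Function('d')(N) = Add(41, N)
Add(Add(Mul(Add(-13597, 7814), Add(j, -12182)), Function('d')(Mul(Add(34, 91), Pow(Add(-36, 27), -1)))), Add(124, Mul(-1, 6741))) = Add(Add(Mul(Add(-13597, 7814), Add(5071, -12182)), Add(41, Mul(Add(34, 91), Pow(Add(-36, 27), -1)))), Add(124, Mul(-1, 6741))) = Add(Add(Mul(-5783, -7111), Add(41, Mul(125, Pow(-9, -1)))), Add(124, -6741)) = Add(Add(41122913, Add(41, Mul(125, Rational(-1, 9)))), -6617) = Add(Add(41122913, Add(41, Rational(-125, 9))), -6617) = Add(Add(41122913, Rational(244, 9)), -6617) = Add(Rational(370106461, 9), -6617) = Rational(370046908, 9)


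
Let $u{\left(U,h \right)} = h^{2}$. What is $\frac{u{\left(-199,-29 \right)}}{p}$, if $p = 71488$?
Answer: $\frac{841}{71488} \approx 0.011764$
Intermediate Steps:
$\frac{u{\left(-199,-29 \right)}}{p} = \frac{\left(-29\right)^{2}}{71488} = 841 \cdot \frac{1}{71488} = \frac{841}{71488}$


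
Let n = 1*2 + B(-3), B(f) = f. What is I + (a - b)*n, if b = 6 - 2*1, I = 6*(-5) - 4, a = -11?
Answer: -19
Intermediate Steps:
I = -34 (I = -30 - 4 = -34)
b = 4 (b = 6 - 2 = 4)
n = -1 (n = 1*2 - 3 = 2 - 3 = -1)
I + (a - b)*n = -34 + (-11 - 1*4)*(-1) = -34 + (-11 - 4)*(-1) = -34 - 15*(-1) = -34 + 15 = -19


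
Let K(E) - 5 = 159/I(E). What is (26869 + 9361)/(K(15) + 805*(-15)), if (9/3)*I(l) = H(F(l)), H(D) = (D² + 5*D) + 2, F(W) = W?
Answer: -10941460/3644663 ≈ -3.0020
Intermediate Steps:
H(D) = 2 + D² + 5*D
I(l) = ⅔ + l²/3 + 5*l/3 (I(l) = (2 + l² + 5*l)/3 = ⅔ + l²/3 + 5*l/3)
K(E) = 5 + 159/(⅔ + E²/3 + 5*E/3)
(26869 + 9361)/(K(15) + 805*(-15)) = (26869 + 9361)/((487 + 5*15² + 25*15)/(2 + 15² + 5*15) + 805*(-15)) = 36230/((487 + 5*225 + 375)/(2 + 225 + 75) - 12075) = 36230/((487 + 1125 + 375)/302 - 12075) = 36230/((1/302)*1987 - 12075) = 36230/(1987/302 - 12075) = 36230/(-3644663/302) = 36230*(-302/3644663) = -10941460/3644663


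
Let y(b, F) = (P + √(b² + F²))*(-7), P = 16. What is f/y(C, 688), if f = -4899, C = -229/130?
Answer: -1324689600/55966677487 + 636870*√7999566041/55966677487 ≈ 0.99411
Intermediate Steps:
C = -229/130 (C = -229*1/130 = -229/130 ≈ -1.7615)
y(b, F) = -112 - 7*√(F² + b²) (y(b, F) = (16 + √(b² + F²))*(-7) = (16 + √(F² + b²))*(-7) = -112 - 7*√(F² + b²))
f/y(C, 688) = -4899/(-112 - 7*√(688² + (-229/130)²)) = -4899/(-112 - 7*√(473344 + 52441/16900)) = -4899/(-112 - 7*√7999566041/130)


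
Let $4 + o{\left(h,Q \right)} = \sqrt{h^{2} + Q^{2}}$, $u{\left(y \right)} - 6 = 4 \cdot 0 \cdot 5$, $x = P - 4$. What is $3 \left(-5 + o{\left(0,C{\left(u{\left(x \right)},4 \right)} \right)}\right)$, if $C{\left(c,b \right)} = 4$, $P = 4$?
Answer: $-15$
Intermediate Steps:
$x = 0$ ($x = 4 - 4 = 0$)
$u{\left(y \right)} = 6$ ($u{\left(y \right)} = 6 + 4 \cdot 0 \cdot 5 = 6 + 0 \cdot 5 = 6 + 0 = 6$)
$o{\left(h,Q \right)} = -4 + \sqrt{Q^{2} + h^{2}}$ ($o{\left(h,Q \right)} = -4 + \sqrt{h^{2} + Q^{2}} = -4 + \sqrt{Q^{2} + h^{2}}$)
$3 \left(-5 + o{\left(0,C{\left(u{\left(x \right)},4 \right)} \right)}\right) = 3 \left(-5 - \left(4 - \sqrt{4^{2} + 0^{2}}\right)\right) = 3 \left(-5 - \left(4 - \sqrt{16 + 0}\right)\right) = 3 \left(-5 - \left(4 - \sqrt{16}\right)\right) = 3 \left(-5 + \left(-4 + 4\right)\right) = 3 \left(-5 + 0\right) = 3 \left(-5\right) = -15$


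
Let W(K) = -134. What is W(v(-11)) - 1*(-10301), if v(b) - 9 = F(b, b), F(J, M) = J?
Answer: 10167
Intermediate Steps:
v(b) = 9 + b
W(v(-11)) - 1*(-10301) = -134 - 1*(-10301) = -134 + 10301 = 10167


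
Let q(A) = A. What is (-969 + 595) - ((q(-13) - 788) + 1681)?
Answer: -1254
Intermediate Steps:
(-969 + 595) - ((q(-13) - 788) + 1681) = (-969 + 595) - ((-13 - 788) + 1681) = -374 - (-801 + 1681) = -374 - 1*880 = -374 - 880 = -1254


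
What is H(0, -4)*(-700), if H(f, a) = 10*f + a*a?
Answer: -11200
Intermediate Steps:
H(f, a) = a² + 10*f (H(f, a) = 10*f + a² = a² + 10*f)
H(0, -4)*(-700) = ((-4)² + 10*0)*(-700) = (16 + 0)*(-700) = 16*(-700) = -11200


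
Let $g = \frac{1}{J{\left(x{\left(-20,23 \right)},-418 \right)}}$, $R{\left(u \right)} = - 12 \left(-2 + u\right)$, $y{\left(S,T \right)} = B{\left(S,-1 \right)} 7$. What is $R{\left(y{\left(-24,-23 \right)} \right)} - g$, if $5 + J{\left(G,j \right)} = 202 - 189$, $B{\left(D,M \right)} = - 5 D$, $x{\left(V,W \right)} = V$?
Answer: $- \frac{80449}{8} \approx -10056.0$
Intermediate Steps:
$J{\left(G,j \right)} = 8$ ($J{\left(G,j \right)} = -5 + \left(202 - 189\right) = -5 + 13 = 8$)
$y{\left(S,T \right)} = - 35 S$ ($y{\left(S,T \right)} = - 5 S 7 = - 35 S$)
$R{\left(u \right)} = 24 - 12 u$
$g = \frac{1}{8} \approx 0.125$
$R{\left(y{\left(-24,-23 \right)} \right)} - g = \left(24 - 12 \left(\left(-35\right) \left(-24\right)\right)\right) - \frac{1}{8} = \left(24 - 10080\right) - \frac{1}{8} = -10056 - \frac{1}{8} = - \frac{80449}{8}$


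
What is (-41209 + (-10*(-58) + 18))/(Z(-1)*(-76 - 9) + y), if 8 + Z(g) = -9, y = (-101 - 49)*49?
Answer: 40611/5905 ≈ 6.8774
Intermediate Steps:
y = -7350 (y = -150*49 = -7350)
Z(g) = -17 (Z(g) = -8 - 9 = -17)
(-41209 + (-10*(-58) + 18))/(Z(-1)*(-76 - 9) + y) = (-41209 + (-10*(-58) + 18))/(-17*(-76 - 9) - 7350) = (-41209 + (580 + 18))/(-17*(-85) - 7350) = (-41209 + 598)/(1445 - 7350) = -40611/(-5905) = -40611*(-1/5905) = 40611/5905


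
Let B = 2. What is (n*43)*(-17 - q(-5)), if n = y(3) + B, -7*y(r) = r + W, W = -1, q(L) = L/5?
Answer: -8256/7 ≈ -1179.4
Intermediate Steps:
q(L) = L/5 (q(L) = L*(1/5) = L/5)
y(r) = 1/7 - r/7 (y(r) = -(r - 1)/7 = -(-1 + r)/7 = 1/7 - r/7)
n = 12/7 (n = (1/7 - 1/7*3) + 2 = (1/7 - 3/7) + 2 = -2/7 + 2 = 12/7 ≈ 1.7143)
(n*43)*(-17 - q(-5)) = ((12/7)*43)*(-17 - (-5)/5) = 516*(-17 - 1*(-1))/7 = 516*(-17 + 1)/7 = (516/7)*(-16) = -8256/7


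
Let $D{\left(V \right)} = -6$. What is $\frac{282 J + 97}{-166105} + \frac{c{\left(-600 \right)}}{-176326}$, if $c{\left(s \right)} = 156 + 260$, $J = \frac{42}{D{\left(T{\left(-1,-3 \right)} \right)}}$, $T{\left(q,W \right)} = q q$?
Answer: $\frac{130932111}{14644315115} \approx 0.0089408$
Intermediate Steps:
$T{\left(q,W \right)} = q^{2}$
$J = -7$ ($J = \frac{42}{-6} = 42 \left(- \frac{1}{6}\right) = -7$)
$c{\left(s \right)} = 416$
$\frac{282 J + 97}{-166105} + \frac{c{\left(-600 \right)}}{-176326} = \frac{282 \left(-7\right) + 97}{-166105} + \frac{416}{-176326} = \left(-1974 + 97\right) \left(- \frac{1}{166105}\right) + 416 \left(- \frac{1}{176326}\right) = \left(-1877\right) \left(- \frac{1}{166105}\right) - \frac{208}{88163} = \frac{1877}{166105} - \frac{208}{88163} = \frac{130932111}{14644315115}$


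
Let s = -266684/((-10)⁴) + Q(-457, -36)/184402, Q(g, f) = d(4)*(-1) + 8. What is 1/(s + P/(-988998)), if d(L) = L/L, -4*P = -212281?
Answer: -227966511495000/6091726286721383 ≈ -0.037422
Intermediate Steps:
P = 212281/4 (P = -¼*(-212281) = 212281/4 ≈ 53070.)
d(L) = 1
Q(g, f) = 7 (Q(g, f) = 1*(-1) + 8 = -1 + 8 = 7)
s = -6147124121/230502500 (s = -266684/((-10)⁴) + 7/184402 = -266684/10000 + 7*(1/184402) = -266684*1/10000 + 7/184402 = -66671/2500 + 7/184402 = -6147124121/230502500 ≈ -26.668)
1/(s + P/(-988998)) = 1/(-6147124121/230502500 + (212281/4)/(-988998)) = 1/(-6147124121/230502500 + (212281/4)*(-1/988998)) = 1/(-6147124121/230502500 - 212281/3955992) = 1/(-6091726286721383/227966511495000) = -227966511495000/6091726286721383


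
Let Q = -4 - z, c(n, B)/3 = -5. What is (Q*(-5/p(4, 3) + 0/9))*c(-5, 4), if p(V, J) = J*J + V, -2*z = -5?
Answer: -75/2 ≈ -37.500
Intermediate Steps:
z = 5/2 (z = -½*(-5) = 5/2 ≈ 2.5000)
c(n, B) = -15 (c(n, B) = 3*(-5) = -15)
Q = -13/2 (Q = -4 - 1*5/2 = -4 - 5/2 = -13/2 ≈ -6.5000)
p(V, J) = V + J² (p(V, J) = J² + V = V + J²)
(Q*(-5/p(4, 3) + 0/9))*c(-5, 4) = -13*(-5/(4 + 3²) + 0/9)/2*(-15) = -13*(-5/(4 + 9) + 0*(⅑))/2*(-15) = -13*(-5/13 + 0)/2*(-15) = -13/2*(-5/13)*(-15) = (5/2)*(-15) = -75/2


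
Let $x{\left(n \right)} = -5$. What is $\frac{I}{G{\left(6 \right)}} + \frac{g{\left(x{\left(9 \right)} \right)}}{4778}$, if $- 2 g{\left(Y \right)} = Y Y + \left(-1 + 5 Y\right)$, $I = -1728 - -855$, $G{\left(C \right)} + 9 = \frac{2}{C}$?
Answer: $\frac{12513595}{124228} \approx 100.73$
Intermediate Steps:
$G{\left(C \right)} = -9 + \frac{2}{C}$
$I = -873$ ($I = -1728 + 855 = -873$)
$g{\left(Y \right)} = \frac{1}{2} - \frac{5 Y}{2} - \frac{Y^{2}}{2}$ ($g{\left(Y \right)} = - \frac{Y Y + \left(-1 + 5 Y\right)}{2} = - \frac{Y^{2} + \left(-1 + 5 Y\right)}{2} = - \frac{-1 + Y^{2} + 5 Y}{2} = \frac{1}{2} - \frac{5 Y}{2} - \frac{Y^{2}}{2}$)
$\frac{I}{G{\left(6 \right)}} + \frac{g{\left(x{\left(9 \right)} \right)}}{4778} = - \frac{873}{-9 + \frac{2}{6}} + \frac{\frac{1}{2} - - \frac{25}{2} - \frac{\left(-5\right)^{2}}{2}}{4778} = - \frac{873}{-9 + 2 \cdot \frac{1}{6}} + \left(\frac{1}{2} + \frac{25}{2} - \frac{25}{2}\right) \frac{1}{4778} = - \frac{873}{-9 + \frac{1}{3}} + \left(\frac{1}{2} + \frac{25}{2} - \frac{25}{2}\right) \frac{1}{4778} = - \frac{873}{- \frac{26}{3}} + \frac{1}{2} \cdot \frac{1}{4778} = \left(-873\right) \left(- \frac{3}{26}\right) + \frac{1}{9556} = \frac{2619}{26} + \frac{1}{9556} = \frac{12513595}{124228}$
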